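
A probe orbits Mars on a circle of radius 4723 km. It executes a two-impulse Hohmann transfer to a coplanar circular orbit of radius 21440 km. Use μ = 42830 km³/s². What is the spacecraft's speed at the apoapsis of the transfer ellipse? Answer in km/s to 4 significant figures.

Transfer-ellipse semi-major axis a_t = (r₁ + r₂)/2 = (4723 + 21440)/2 = 13081.5 km.
At apoapsis, r = 21440 km.
Applying v² = μ(2/r − 1/a_t): v = 0.8493 km/s.

v = 0.8493 km/s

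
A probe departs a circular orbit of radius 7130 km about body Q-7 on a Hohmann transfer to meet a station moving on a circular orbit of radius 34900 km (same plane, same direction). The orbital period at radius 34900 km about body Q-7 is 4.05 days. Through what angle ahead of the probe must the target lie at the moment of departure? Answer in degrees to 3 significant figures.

φ = 95.9°

From Kepler's third law T² = 4π²r³/μ at r = 34900 km, T = 4.05 days = 4.05 × 86400 s = 3.4992×10^5 s: μ = 4π²r³/T² = 13705.6 km³/s².
Transfer-ellipse semi-major axis a_t = (r₁ + r₂)/2 = (7130 + 34900)/2 = 21015 km.
The half-period of the transfer ellipse is t = π√(a_t³/μ) = 81750 s.
Target angular speed ω₂ = √(μ/r₂³) = 1.796×10^-5 rad/s.
Angle swept by the target during transfer: ω₂·t = 1.468 rad = 84.11°.
The probe traverses 180° on the transfer ellipse, so the target must lead by 180° − 84.11° = 95.9°.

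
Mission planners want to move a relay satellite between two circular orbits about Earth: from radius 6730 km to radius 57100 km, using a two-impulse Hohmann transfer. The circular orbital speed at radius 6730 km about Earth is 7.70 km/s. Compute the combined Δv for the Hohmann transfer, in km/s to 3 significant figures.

Δv = 4.03 km/s

From the circular-orbit relation v² = μ/r at r = 6730 km: μ = v²r = (7.70)² × 6730 = 3.99022×10^5 km³/s².
Semi-major axis of the transfer orbit: a_t = (6730 + 57100)/2 = 31915 km.
At r₁ the circular-orbit speed is v₁ = √(μ/r₁) = 7.7000 km/s.
On the transfer ellipse at r₁, vis-viva equation gives v_p = √[μ(2/r₁ − 1/a_t)] = 10.299 km/s.
First burn Δv₁ = |v_p − v₁| = 2.599 km/s.
At r₂, v₂ = √(μ/r₂) = 2.644 km/s.
Transfer-orbit speed at r₂: v_a = √[μ(2/r₂ − 1/a_t)] = 1.214 km/s.
Second burn Δv₂ = |v₂ − v_a| = 1.430 km/s.
Δv = Δv₁ + Δv₂ = 2.599 + 1.430 = 4.029 km/s.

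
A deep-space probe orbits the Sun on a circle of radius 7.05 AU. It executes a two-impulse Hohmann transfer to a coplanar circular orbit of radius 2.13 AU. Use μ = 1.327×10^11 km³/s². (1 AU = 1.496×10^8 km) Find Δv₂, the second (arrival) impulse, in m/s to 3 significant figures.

In km: r₁ = 7.05 × 1.496×10^8 = 1.05468×10^9 km; r₂ = 2.13 × 1.496×10^8 = 3.18648×10^8 km.
Transfer-ellipse semi-major axis a_t = (r₁ + r₂)/2 = (1.05468×10^9 + 3.18648×10^8)/2 = 6.86664×10^8 km.
Circular speed at r = 3.18648×10^8 km: v_c = √(μ/r) = 20.407 km/s.
Vis-viva on the transfer ellipse at r = 3.18648×10^8 km gives v_t = √[μ(2/r − 1/a_t)] = 25.291 km/s.
Δv₂ = |v_t − v_c| = |25.291 − 20.407| = 4.884 km/s.

Δv₂ = 4880 m/s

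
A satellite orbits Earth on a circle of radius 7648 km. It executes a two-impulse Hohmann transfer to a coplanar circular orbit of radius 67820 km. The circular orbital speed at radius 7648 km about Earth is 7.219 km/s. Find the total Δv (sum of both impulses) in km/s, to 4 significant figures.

From the circular-orbit relation v² = μ/r at r = 7648 km: μ = v²r = (7.219)² × 7648 = 3.98568×10^5 km³/s².
Transfer-ellipse semi-major axis a_t = (r₁ + r₂)/2 = (7648 + 67820)/2 = 37734 km.
Circular speed at r₁: v₁ = √(μ/r₁) = √(3.98568×10^5/7648) = 7.219 km/s.
Transfer-orbit speed at r₁ (vis-viva): v_p = √[μ(2/r₁ − 1/a_t)] = 9.678 km/s.
First burn Δv₁ = |v_p − v₁| = 2.459 km/s.
At r₂, v₂ = √(μ/r₂) = 2.424 km/s.
Transfer-orbit speed at r₂: v_a = √[μ(2/r₂ − 1/a_t)] = 1.091 km/s.
Second burn Δv₂ = |v₂ − v_a| = 1.333 km/s.
Total Δv = Δv₁ + Δv₂ = 3.792 km/s.

Δv = 3.792 km/s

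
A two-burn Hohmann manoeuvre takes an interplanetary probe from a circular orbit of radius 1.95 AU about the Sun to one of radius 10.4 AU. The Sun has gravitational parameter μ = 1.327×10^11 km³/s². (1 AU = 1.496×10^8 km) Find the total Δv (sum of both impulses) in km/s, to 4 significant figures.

In km: r₁ = 1.95 × 1.496×10^8 = 2.9172×10^8 km; r₂ = 10.4 × 1.496×10^8 = 1.55584×10^9 km.
The Hohmann ellipse has a_t = (r₁ + r₂)/2 = 9.2378×10^8 km.
Circular speed at r₁: v₁ = √(μ/r₁) = √(1.327×10^11/2.9172×10^8) = 21.328 km/s.
Transfer-orbit speed at r₁ (v² = μ(2/r − 1/a)): v_p = √[μ(2/r₁ − 1/a_t)] = 27.679 km/s.
First burn Δv₁ = |v_p − v₁| = 6.351 km/s.
Circular speed at r₂: v₂ = √(μ/r₂) = 9.23534 km/s.
Transfer-orbit speed at r₂: v_a = √[μ(2/r₂ − 1/a_t)] = 5.18981 km/s.
Second burn Δv₂ = |v₂ − v_a| = 4.046 km/s.
Δv = Δv₁ + Δv₂ = 6.351 + 4.046 = 10.40 km/s.

Δv = 10.40 km/s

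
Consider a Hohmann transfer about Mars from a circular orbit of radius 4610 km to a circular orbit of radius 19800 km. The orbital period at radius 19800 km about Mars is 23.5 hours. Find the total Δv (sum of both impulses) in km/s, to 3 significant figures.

Δv = 1.40 km/s

From Kepler's third law T² = 4π²r³/μ at r = 19800 km, T = 23.5 hours = 23.5 × 3600 s = 84600 s: μ = 4π²r³/T² = 42816.8 km³/s².
The Hohmann ellipse has a_t = (r₁ + r₂)/2 = 12205 km.
Circular speed at r₁: v₁ = √(μ/r₁) = √(42816.8/4610) = 3.0476 km/s.
Transfer-orbit speed at r₁ (vis-viva equation): v_p = √[μ(2/r₁ − 1/a_t)] = 3.8817 km/s.
First burn Δv₁ = |v_p − v₁| = 0.8341 km/s.
At r₂, v₂ = √(μ/r₂) = 1.47053 km/s.
Transfer-orbit speed at r₂: v_a = √[μ(2/r₂ − 1/a_t)] = 0.903767 km/s.
Second burn Δv₂ = |v₂ − v_a| = 0.5668 km/s.
Δv = Δv₁ + Δv₂ = 0.8341 + 0.5668 = 1.401 km/s.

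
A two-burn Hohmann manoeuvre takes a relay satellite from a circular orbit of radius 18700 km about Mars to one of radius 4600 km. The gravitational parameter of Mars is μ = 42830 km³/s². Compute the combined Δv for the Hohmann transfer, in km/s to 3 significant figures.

Semi-major axis of the transfer orbit: a_t = (18700 + 4600)/2 = 11650 km.
At r₁ the circular-orbit speed is v₁ = √(μ/r₁) = 1.5134 km/s.
On the transfer ellipse at r₁, v² = μ(2/r − 1/a) gives v_a = √[μ(2/r₁ − 1/a_t)] = 0.95098 km/s.
First burn Δv₁ = |v_a − v₁| = 0.5624 km/s.
Circular speed at r₂: v₂ = √(μ/r₂) = 3.0514 km/s.
Transfer-orbit speed at r₂: v_p = √[μ(2/r₂ − 1/a_t)] = 3.8659 km/s.
Second burn Δv₂ = |v₂ − v_p| = 0.8145 km/s.
Total Δv = Δv₁ + Δv₂ = 1.377 km/s.

Δv = 1.38 km/s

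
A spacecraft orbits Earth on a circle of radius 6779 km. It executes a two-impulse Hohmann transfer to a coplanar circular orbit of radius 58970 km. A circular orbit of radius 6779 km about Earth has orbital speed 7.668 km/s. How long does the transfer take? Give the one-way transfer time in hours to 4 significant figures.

From the circular-orbit relation v² = μ/r at r = 6779 km: μ = v²r = (7.668)² × 6779 = 3.98593×10^5 km³/s².
Semi-major axis of the transfer orbit: a_t = (6779 + 58970)/2 = 32874.5 km.
Half the transfer-orbit period gives t = π√(a_t³/μ) = 29660 s.
Converting: 29660 s ÷ 3600 s/hour = 8.239 hours.

t = 8.239 hours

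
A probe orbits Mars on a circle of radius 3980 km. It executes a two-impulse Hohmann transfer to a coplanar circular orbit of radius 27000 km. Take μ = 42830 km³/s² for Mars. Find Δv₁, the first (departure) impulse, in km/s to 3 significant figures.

The Hohmann ellipse has a_t = (r₁ + r₂)/2 = 15490 km.
Circular speed at r = 3980 km: v_c = √(μ/r) = 3.280 km/s.
Transfer-orbit speed at the same r (vis-viva, a = a_t): v_t = √[μ(2/r − 1/a_t)] = 4.331 km/s.
Δv₁ = |v_t − v_c| = |4.331 − 3.280| = 1.051 km/s.

Δv₁ = 1.05 km/s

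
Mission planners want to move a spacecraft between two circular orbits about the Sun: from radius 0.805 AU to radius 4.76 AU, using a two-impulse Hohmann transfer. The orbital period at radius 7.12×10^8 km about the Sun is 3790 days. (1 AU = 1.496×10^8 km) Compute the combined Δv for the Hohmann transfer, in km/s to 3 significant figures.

From Kepler's third law T² = 4π²r³/μ at r = 7.12×10^8 km, T = 3790 days = 3790 × 86400 s = 3.27456×10^8 s: μ = 4π²r³/T² = 1.32890×10^11 km³/s².
In km: r₁ = 0.805 × 1.496×10^8 = 1.20428×10^8 km; r₂ = 4.76 × 1.496×10^8 = 7.12096×10^8 km.
Transfer-ellipse semi-major axis a_t = (r₁ + r₂)/2 = (1.20428×10^8 + 7.12096×10^8)/2 = 4.16262×10^8 km.
At r₁ the circular-orbit speed is v₁ = √(μ/r₁) = 33.22 km/s.
On the transfer ellipse at r₁, v² = μ(2/r − 1/a) gives v_p = √[μ(2/r₁ − 1/a_t)] = 43.45 km/s.
First burn Δv₁ = |v_p − v₁| = 10.23 km/s.
At r₂, v₂ = √(μ/r₂) = 13.661 km/s.
Transfer-orbit speed at r₂: v_a = √[μ(2/r₂ − 1/a_t)] = 7.3478 km/s.
Second burn Δv₂ = |v₂ − v_a| = 6.313 km/s.
Δv = Δv₁ + Δv₂ = 10.23 + 6.313 = 16.54 km/s.

Δv = 16.5 km/s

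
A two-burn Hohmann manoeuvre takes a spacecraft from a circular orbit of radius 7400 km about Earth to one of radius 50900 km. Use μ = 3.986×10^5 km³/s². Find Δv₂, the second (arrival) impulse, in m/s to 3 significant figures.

Δv₂ = 1390 m/s

Transfer-ellipse semi-major axis a_t = (r₁ + r₂)/2 = (7400 + 50900)/2 = 29150 km.
On the circular orbit at r = 50900 km, v_c = √(μ/r) = 2.798 km/s.
Vis-viva on the transfer ellipse at r = 50900 km gives v_t = √[μ(2/r − 1/a_t)] = 1.410 km/s.
Δv₂ = |v_t − v_c| = |1.410 − 2.798| = 1.388 km/s.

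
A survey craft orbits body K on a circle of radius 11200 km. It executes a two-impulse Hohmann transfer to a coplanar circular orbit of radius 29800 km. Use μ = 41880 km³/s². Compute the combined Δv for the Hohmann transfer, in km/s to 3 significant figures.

Δv = 0.707 km/s

Transfer-ellipse semi-major axis a_t = (r₁ + r₂)/2 = (11200 + 29800)/2 = 20500 km.
Circular speed at r₁: v₁ = √(μ/r₁) = √(41880/11200) = 1.933723 km/s.
On the transfer ellipse at r₁, vis-viva gives v_p = √[μ(2/r₁ − 1/a_t)] = 2.331447 km/s.
First burn Δv₁ = |v_p − v₁| = 0.397724 km/s.
Circular speed at r₂: v₂ = √(μ/r₂) = 1.1854827 km/s.
Transfer-orbit speed at r₂: v_a = √[μ(2/r₂ − 1/a_t)] = 0.87624850 km/s.
Second burn Δv₂ = |v₂ − v_a| = 0.309234 km/s.
Δv = Δv₁ + Δv₂ = 0.397724 + 0.309234 = 0.7070 km/s.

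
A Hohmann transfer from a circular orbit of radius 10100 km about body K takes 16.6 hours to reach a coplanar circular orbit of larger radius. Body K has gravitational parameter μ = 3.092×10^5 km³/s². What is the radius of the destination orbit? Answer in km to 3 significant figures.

r₂ = 86300 km

Transfer time t = 16.6 hours = 59760 s, and t = π√(a_t³/μ).
So a_t = (μ t²/π²)^(1/3) = (3.092×10^5 × (59760)² / π²)^(1/3) = 48186 km.
Since a_t = (r₁ + r₂)/2, r₂ = 2a_t − r₁ = 2×48186 − 10100 = 86272 km.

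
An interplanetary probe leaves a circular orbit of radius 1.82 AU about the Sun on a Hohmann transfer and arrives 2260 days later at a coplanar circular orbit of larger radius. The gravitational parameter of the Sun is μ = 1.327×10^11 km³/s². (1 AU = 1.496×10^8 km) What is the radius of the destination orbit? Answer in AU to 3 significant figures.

In km: r₁ = 1.82 × 1.496×10^8 = 2.72272×10^8 km.
Transfer time t = 2260 days = 1.95264×10^8 s, and t = π√(a_t³/μ).
So a_t = (μ t²/π²)^(1/3) = (1.327×10^11 × (1.95264×10^8)² / π²)^(1/3) = 8.0034×10^8 km.
Since a_t = (r₁ + r₂)/2, r₂ = 2a_t − r₁ = 2×8.0034×10^8 − 2.72272×10^8 = 1.328408×10^9 km.
In AU: r₂ = 1.328408×10^9 / 1.496×10^8 = 8.88 AU.

r₂ = 8.88 AU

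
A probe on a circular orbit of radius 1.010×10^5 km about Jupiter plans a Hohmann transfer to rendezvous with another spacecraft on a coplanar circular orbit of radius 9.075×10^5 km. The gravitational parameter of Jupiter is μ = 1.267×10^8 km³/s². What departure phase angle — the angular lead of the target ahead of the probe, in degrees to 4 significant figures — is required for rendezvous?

φ = 105.4°

Semi-major axis of the transfer orbit: a_t = (1.010×10^5 + 9.075×10^5)/2 = 5.0425×10^5 km.
The half-period of the transfer ellipse is t = π√(a_t³/μ) = 99937.9 s.
The target's mean motion on its circular orbit is ω₂ = √(μ/r₂³) = 1.30202×10^-5 rad/s.
Angle swept by the target during transfer: ω₂·t = 1.30121 rad = 74.554°.
The probe traverses 180° on the transfer ellipse, so the target must lead by 180° − 74.554° = 105.4°.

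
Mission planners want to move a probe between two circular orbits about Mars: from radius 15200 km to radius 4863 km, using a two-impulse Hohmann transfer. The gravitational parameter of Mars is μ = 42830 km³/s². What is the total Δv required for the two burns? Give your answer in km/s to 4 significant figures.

Δv = 1.195 km/s

Semi-major axis of the transfer orbit: a_t = (15200 + 4863)/2 = 10031.5 km.
At r₁ the circular-orbit speed is v₁ = √(μ/r₁) = 1.6786 km/s.
On the transfer ellipse at r₁, vis-viva gives v_a = √[μ(2/r₁ − 1/a_t)] = 1.1687 km/s.
First burn Δv₁ = |v_a − v₁| = 0.5099 km/s.
At r₂, v₂ = √(μ/r₂) = 2.9677 km/s.
Transfer-orbit speed at r₂: v_p = √[μ(2/r₂ − 1/a_t)] = 3.6531 km/s.
Second burn Δv₂ = |v₂ − v_p| = 0.6854 km/s.
Δv = Δv₁ + Δv₂ = 0.5099 + 0.6854 = 1.195 km/s.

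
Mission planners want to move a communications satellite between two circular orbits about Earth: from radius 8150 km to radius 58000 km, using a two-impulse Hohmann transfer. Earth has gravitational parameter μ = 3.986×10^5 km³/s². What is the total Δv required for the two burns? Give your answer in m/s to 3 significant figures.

Δv = 3590 m/s

Transfer-ellipse semi-major axis a_t = (r₁ + r₂)/2 = (8150 + 58000)/2 = 33075 km.
Circular speed at r₁: v₁ = √(μ/r₁) = √(3.986×10^5/8150) = 6.9934 km/s.
On the transfer ellipse at r₁, vis-viva gives v_p = √[μ(2/r₁ − 1/a_t)] = 9.2609 km/s.
First burn Δv₁ = |v_p − v₁| = 2.2675 km/s.
At r₂, v₂ = √(μ/r₂) = 2.6215 km/s.
Transfer-orbit speed at r₂: v_a = √[μ(2/r₂ − 1/a_t)] = 1.3013 km/s.
Second burn Δv₂ = |v₂ − v_a| = 1.3202 km/s.
Δv = Δv₁ + Δv₂ = 2.2675 + 1.3202 = 3.588 km/s.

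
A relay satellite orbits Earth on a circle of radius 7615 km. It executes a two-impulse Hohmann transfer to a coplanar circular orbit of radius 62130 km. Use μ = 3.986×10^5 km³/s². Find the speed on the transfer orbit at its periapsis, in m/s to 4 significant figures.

v = 9657 m/s

Transfer-ellipse semi-major axis a_t = (r₁ + r₂)/2 = (7615 + 62130)/2 = 34872.5 km.
At periapsis, r = 7615 km.
Applying v² = μ(2/r − 1/a_t): v = 9.657 km/s.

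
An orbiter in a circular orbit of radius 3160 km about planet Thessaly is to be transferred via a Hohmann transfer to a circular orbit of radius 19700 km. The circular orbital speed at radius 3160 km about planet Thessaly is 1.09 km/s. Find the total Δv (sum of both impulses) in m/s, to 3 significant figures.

From the circular-orbit relation v² = μ/r at r = 3160 km: μ = v²r = (1.09)² × 3160 = 3754.40 km³/s².
Semi-major axis of the transfer orbit: a_t = (3160 + 19700)/2 = 11430 km.
Circular speed at r₁: v₁ = √(μ/r₁) = √(3754.40/3160) = 1.090 km/s.
Transfer-orbit speed at r₁ (v² = μ(2/r − 1/a)): v_p = √[μ(2/r₁ − 1/a_t)] = 1.431 km/s.
First burn Δv₁ = |v_p − v₁| = 0.3410 km/s.
At r₂, v₂ = √(μ/r₂) = 0.43655 km/s.
Transfer-orbit speed at r₂: v_a = √[μ(2/r₂ − 1/a_t)] = 0.22954 km/s.
Second burn Δv₂ = |v₂ − v_a| = 0.2070 km/s.
Δv = Δv₁ + Δv₂ = 0.3410 + 0.2070 = 0.5480 km/s.

Δv = 548 m/s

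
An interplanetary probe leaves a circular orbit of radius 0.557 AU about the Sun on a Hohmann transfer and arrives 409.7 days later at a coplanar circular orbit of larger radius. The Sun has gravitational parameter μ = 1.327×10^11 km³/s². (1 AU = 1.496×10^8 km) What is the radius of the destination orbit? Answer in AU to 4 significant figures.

In km: r₁ = 0.557 × 1.496×10^8 = 8.33272×10^7 km.
Transfer time t = 409.7 days = 3.539808×10^7 s, and t = π√(a_t³/μ).
So a_t = (μ t²/π²)^(1/3) = (1.327×10^11 × (3.539808×10^7)² / π²)^(1/3) = 2.5636×10^8 km.
Since a_t = (r₁ + r₂)/2, r₂ = 2a_t − r₁ = 2×2.5636×10^8 − 8.33272×10^7 = 4.293928×10^8 km.
In AU: r₂ = 4.293928×10^8 / 1.496×10^8 = 2.870 AU.

r₂ = 2.870 AU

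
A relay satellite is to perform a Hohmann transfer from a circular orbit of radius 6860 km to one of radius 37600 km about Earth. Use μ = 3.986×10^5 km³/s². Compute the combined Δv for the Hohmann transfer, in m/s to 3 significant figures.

The Hohmann ellipse has a_t = (r₁ + r₂)/2 = 22230 km.
Circular speed at r₁: v₁ = √(μ/r₁) = √(3.986×10^5/6860) = 7.623 km/s.
Transfer-orbit speed at r₁ (v² = μ(2/r − 1/a)): v_p = √[μ(2/r₁ − 1/a_t)] = 9.914 km/s.
First burn Δv₁ = |v_p − v₁| = 2.291 km/s.
At r₂, v₂ = √(μ/r₂) = 3.256 km/s.
Transfer-orbit speed at r₂: v_a = √[μ(2/r₂ − 1/a_t)] = 1.809 km/s.
Second burn Δv₂ = |v₂ − v_a| = 1.447 km/s.
Total Δv = Δv₁ + Δv₂ = 3.738 km/s.

Δv = 3740 m/s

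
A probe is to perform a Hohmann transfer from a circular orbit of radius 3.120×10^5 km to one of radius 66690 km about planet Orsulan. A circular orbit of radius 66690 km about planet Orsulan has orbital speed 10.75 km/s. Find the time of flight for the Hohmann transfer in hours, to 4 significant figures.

t = 25.90 hours

From the circular-orbit relation v² = μ/r at r = 66690 km: μ = v²r = (10.75)² × 66690 = 7.70686×10^6 km³/s².
Transfer-ellipse semi-major axis a_t = (r₁ + r₂)/2 = (3.120×10^5 + 66690)/2 = 1.89345×10^5 km.
Half the transfer-orbit period gives t = π√(a_t³/μ) = 93240 s.
Converting: 93240 s ÷ 3600 s/hour = 25.90 hours.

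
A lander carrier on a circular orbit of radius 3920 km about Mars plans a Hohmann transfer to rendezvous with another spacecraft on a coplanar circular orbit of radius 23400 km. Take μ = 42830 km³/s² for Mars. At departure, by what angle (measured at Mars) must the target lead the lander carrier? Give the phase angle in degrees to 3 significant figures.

φ = 99.7°

The Hohmann ellipse has a_t = (r₁ + r₂)/2 = 13660 km.
Transfer time t = π√(a_t³/μ) = 24235 s.
The target's mean motion on its circular orbit is ω₂ = √(μ/r₂³) = 5.7816×10^-5 rad/s.
Angle swept by the target during transfer: ω₂·t = 1.4012 rad = 80.28°.
Arrival is 180° from departure on the ellipse, so φ = 180° − 80.28° = 99.7°.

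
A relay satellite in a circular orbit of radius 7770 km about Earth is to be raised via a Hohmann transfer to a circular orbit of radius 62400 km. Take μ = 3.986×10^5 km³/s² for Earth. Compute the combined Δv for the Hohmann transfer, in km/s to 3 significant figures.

Δv = 3.73 km/s

Transfer-ellipse semi-major axis a_t = (r₁ + r₂)/2 = (7770 + 62400)/2 = 35085 km.
Circular speed at r₁: v₁ = √(μ/r₁) = √(3.986×10^5/7770) = 7.162 km/s.
Transfer-orbit speed at r₁ (vis-viva): v_p = √[μ(2/r₁ − 1/a_t)] = 9.552 km/s.
First burn Δv₁ = |v_p − v₁| = 2.390 km/s.
At r₂, v₂ = √(μ/r₂) = 2.527 km/s.
Transfer-orbit speed at r₂: v_a = √[μ(2/r₂ − 1/a_t)] = 1.189 km/s.
Second burn Δv₂ = |v₂ − v_a| = 1.338 km/s.
Total Δv = Δv₁ + Δv₂ = 3.728 km/s.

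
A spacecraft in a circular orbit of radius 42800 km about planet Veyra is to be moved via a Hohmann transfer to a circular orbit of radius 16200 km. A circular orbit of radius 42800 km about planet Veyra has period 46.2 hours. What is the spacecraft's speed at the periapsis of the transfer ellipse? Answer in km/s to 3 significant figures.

v = 3.17 km/s

From Kepler's third law T² = 4π²r³/μ at r = 42800 km, T = 46.2 hours = 46.2 × 3600 s = 1.6632×10^5 s: μ = 4π²r³/T² = 1.11893×10^5 km³/s².
Semi-major axis of the transfer orbit: a_t = (42800 + 16200)/2 = 29500 km.
The periapsis of the transfer ellipse is at r = 16200 km.
Vis-viva: v = √[μ(2/r − 1/a_t)] = √[1.11893×10^5 × (2/16200 − 1/29500)] = 3.166 km/s.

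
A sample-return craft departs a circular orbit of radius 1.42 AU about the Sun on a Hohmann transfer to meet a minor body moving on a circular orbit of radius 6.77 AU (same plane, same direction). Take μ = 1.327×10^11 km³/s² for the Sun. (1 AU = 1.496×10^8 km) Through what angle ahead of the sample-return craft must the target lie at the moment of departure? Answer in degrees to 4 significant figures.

φ = 95.32°

In km: r₁ = 1.42 × 1.496×10^8 = 2.12432×10^8 km; r₂ = 6.77 × 1.496×10^8 = 1.012792×10^9 km.
The Hohmann ellipse has a_t = (r₁ + r₂)/2 = 6.12612×10^8 km.
Transfer time t = π√(a_t³/μ) = 1.308×10^8 s.
Target angular speed ω₂ = √(μ/r₂³) = 1.130×10^-8 rad/s.
Angle swept by the target during transfer: ω₂·t = 1.478 rad = 84.68°.
Arrival is 180° from departure on the ellipse, so φ = 180° − 84.68° = 95.32°.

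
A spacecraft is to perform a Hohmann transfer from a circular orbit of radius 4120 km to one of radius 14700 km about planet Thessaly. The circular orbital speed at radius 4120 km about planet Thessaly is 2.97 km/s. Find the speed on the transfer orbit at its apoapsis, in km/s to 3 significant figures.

v = 1.04 km/s

From the circular-orbit relation v² = μ/r at r = 4120 km: μ = v²r = (2.97)² × 4120 = 36342.1 km³/s².
The Hohmann ellipse has a_t = (r₁ + r₂)/2 = 9410 km.
At apoapsis, r = 14700 km.
Vis-viva: v = √[μ(2/r − 1/a_t)] = √[36342.1 × (2/14700 − 1/9410)] = 1.040 km/s.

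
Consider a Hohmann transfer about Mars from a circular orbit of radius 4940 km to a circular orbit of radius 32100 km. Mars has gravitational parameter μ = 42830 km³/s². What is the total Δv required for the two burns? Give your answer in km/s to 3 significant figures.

Δv = 1.49 km/s

The Hohmann ellipse has a_t = (r₁ + r₂)/2 = 18520 km.
At r₁ the circular-orbit speed is v₁ = √(μ/r₁) = 2.94449 km/s.
Transfer-orbit speed at r₁ (vis-viva equation): v_p = √[μ(2/r₁ − 1/a_t)] = 3.87652 km/s.
First burn Δv₁ = |v_p − v₁| = 0.93203 km/s.
At r₂, v₂ = √(μ/r₂) = 1.1551 km/s.
Transfer-orbit speed at r₂: v_a = √[μ(2/r₂ − 1/a_t)] = 0.59657 km/s.
Second burn Δv₂ = |v₂ − v_a| = 0.55853 km/s.
Total Δv = Δv₁ + Δv₂ = 1.491 km/s.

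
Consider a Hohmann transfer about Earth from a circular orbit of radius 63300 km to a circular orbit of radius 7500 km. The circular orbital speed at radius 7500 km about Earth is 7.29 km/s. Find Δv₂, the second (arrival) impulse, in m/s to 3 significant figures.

From the circular-orbit relation v² = μ/r at r = 7500 km: μ = v²r = (7.29)² × 7500 = 3.98581×10^5 km³/s².
Semi-major axis of the transfer orbit: a_t = (63300 + 7500)/2 = 35400 km.
Circular speed at r = 7500 km: v_c = √(μ/r) = 7.290 km/s.
Vis-viva on the transfer ellipse at r = 7500 km gives v_t = √[μ(2/r − 1/a_t)] = 9.748 km/s.
Δv₂ = |v_t − v_c| = |9.748 − 7.290| = 2.458 km/s.

Δv₂ = 2460 m/s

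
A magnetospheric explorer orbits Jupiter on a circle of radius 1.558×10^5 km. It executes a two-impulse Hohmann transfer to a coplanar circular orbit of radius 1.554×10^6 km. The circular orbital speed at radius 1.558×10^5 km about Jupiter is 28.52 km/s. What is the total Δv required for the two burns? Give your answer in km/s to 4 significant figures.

Δv = 15.11 km/s

From the circular-orbit relation v² = μ/r at r = 1.558×10^5 km: μ = v²r = (28.52)² × 1.558×10^5 = 1.26726×10^8 km³/s².
Semi-major axis of the transfer orbit: a_t = (1.558×10^5 + 1.554×10^6)/2 = 8.549×10^5 km.
At r₁ the circular-orbit speed is v₁ = √(μ/r₁) = 28.520 km/s.
On the transfer ellipse at r₁, v² = μ(2/r − 1/a) gives v_p = √[μ(2/r₁ − 1/a_t)] = 38.452 km/s.
First burn Δv₁ = |v_p − v₁| = 9.932 km/s.
At r₂, v₂ = √(μ/r₂) = 9.030 km/s.
Transfer-orbit speed at r₂: v_a = √[μ(2/r₂ − 1/a_t)] = 3.855 km/s.
Second burn Δv₂ = |v₂ − v_a| = 5.175 km/s.
Total Δv = Δv₁ + Δv₂ = 15.11 km/s.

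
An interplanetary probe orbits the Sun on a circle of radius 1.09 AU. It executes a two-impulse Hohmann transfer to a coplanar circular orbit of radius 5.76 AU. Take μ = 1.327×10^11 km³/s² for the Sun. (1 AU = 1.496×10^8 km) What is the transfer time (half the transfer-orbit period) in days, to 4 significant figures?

t = 1158 days

In km: r₁ = 1.09 × 1.496×10^8 = 1.63064×10^8 km; r₂ = 5.76 × 1.496×10^8 = 8.61696×10^8 km.
Transfer-ellipse semi-major axis a_t = (r₁ + r₂)/2 = (1.63064×10^8 + 8.61696×10^8)/2 = 5.1238×10^8 km.
Transfer time t = π√(a_t³/μ) = π√((5.1238×10^8)³ / 1.327×10^11) = 1.0002×10^8 s.
Converting: 1.0002×10^8 s ÷ 86400 s/day = 1158 days.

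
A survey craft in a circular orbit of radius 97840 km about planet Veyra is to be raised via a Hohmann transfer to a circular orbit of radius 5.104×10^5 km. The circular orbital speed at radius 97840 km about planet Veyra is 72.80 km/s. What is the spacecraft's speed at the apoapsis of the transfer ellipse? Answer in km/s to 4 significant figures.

v = 18.08 km/s

From the circular-orbit relation v² = μ/r at r = 97840 km: μ = v²r = (72.80)² × 97840 = 5.18536×10^8 km³/s².
The Hohmann ellipse has a_t = (r₁ + r₂)/2 = 3.0412×10^5 km.
At apoapsis, r = 5.104×10^5 km.
Vis-viva: v = √[μ(2/r − 1/a_t)] = √[5.18536×10^8 × (2/5.104×10^5 − 1/3.0412×10^5)] = 18.08 km/s.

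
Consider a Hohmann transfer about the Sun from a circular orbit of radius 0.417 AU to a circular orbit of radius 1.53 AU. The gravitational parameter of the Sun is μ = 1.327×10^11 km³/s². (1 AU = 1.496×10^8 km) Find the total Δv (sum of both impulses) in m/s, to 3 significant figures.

Δv = 20000 m/s

In km: r₁ = 0.417 × 1.496×10^8 = 6.23832×10^7 km; r₂ = 1.53 × 1.496×10^8 = 2.28888×10^8 km.
Transfer-ellipse semi-major axis a_t = (r₁ + r₂)/2 = (6.23832×10^7 + 2.28888×10^8)/2 = 1.456356×10^8 km.
Circular speed at r₁: v₁ = √(μ/r₁) = √(1.327×10^11/6.23832×10^7) = 46.12 km/s.
On the transfer ellipse at r₁, vis-viva equation gives v_p = √[μ(2/r₁ − 1/a_t)] = 57.82 km/s.
First burn Δv₁ = |v_p − v₁| = 11.70 km/s.
Circular speed at r₂: v₂ = √(μ/r₂) = 24.078 km/s.
Transfer-orbit speed at r₂: v_a = √[μ(2/r₂ − 1/a_t)] = 15.759 km/s.
Second burn Δv₂ = |v₂ − v_a| = 8.319 km/s.
Δv = Δv₁ + Δv₂ = 11.70 + 8.319 = 20.02 km/s.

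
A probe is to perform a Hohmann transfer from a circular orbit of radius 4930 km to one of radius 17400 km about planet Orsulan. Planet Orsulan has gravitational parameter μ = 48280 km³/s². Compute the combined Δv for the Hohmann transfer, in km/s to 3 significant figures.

Δv = 1.34 km/s

Transfer-ellipse semi-major axis a_t = (r₁ + r₂)/2 = (4930 + 17400)/2 = 11165 km.
Circular speed at r₁: v₁ = √(μ/r₁) = √(48280/4930) = 3.1294 km/s.
On the transfer ellipse at r₁, vis-viva equation gives v_p = √[μ(2/r₁ − 1/a_t)] = 3.9067 km/s.
First burn Δv₁ = |v_p − v₁| = 0.7773 km/s.
Circular speed at r₂: v₂ = √(μ/r₂) = 1.66575 km/s.
Transfer-orbit speed at r₂: v_a = √[μ(2/r₂ − 1/a_t)] = 1.10689 km/s.
Second burn Δv₂ = |v₂ − v_a| = 0.5589 km/s.
Δv = Δv₁ + Δv₂ = 0.7773 + 0.5589 = 1.336 km/s.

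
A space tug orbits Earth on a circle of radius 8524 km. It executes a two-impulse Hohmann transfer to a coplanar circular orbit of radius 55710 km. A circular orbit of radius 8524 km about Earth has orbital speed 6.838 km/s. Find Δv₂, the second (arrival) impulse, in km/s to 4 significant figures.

Δv₂ = 1.297 km/s

From the circular-orbit relation v² = μ/r at r = 8524 km: μ = v²r = (6.838)² × 8524 = 3.98567×10^5 km³/s².
Transfer-ellipse semi-major axis a_t = (r₁ + r₂)/2 = (8524 + 55710)/2 = 32117 km.
Circular speed at r = 55710 km: v_c = √(μ/r) = 2.675 km/s.
Transfer-orbit speed at the same r (vis-viva, a = a_t): v_t = √[μ(2/r − 1/a_t)] = 1.378 km/s.
Δv₂ = |v_t − v_c| = |1.378 − 2.675| = 1.297 km/s.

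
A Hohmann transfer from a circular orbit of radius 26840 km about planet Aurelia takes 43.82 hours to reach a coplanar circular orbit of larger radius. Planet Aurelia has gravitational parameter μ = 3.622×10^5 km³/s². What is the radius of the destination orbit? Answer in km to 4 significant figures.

Transfer time t = 43.82 hours = 1.57752×10^5 s, and t = π√(a_t³/μ).
So a_t = (μ t²/π²)^(1/3) = (3.622×10^5 × (1.57752×10^5)² / π²)^(1/3) = 97021 km.
Since a_t = (r₁ + r₂)/2, r₂ = 2a_t − r₁ = 2×97021 − 26840 = 1.67202×10^5 km.

r₂ = 1.672×10^5 km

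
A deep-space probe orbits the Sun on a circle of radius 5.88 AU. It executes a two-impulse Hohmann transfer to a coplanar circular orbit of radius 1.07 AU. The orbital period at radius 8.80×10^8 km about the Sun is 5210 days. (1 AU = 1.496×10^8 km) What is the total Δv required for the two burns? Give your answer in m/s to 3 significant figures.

Δv = 14100 m/s

From Kepler's third law T² = 4π²r³/μ at r = 8.80×10^8 km, T = 5210 days = 5210 × 86400 s = 4.50144×10^8 s: μ = 4π²r³/T² = 1.32771×10^11 km³/s².
In km: r₁ = 5.88 × 1.496×10^8 = 8.79648×10^8 km; r₂ = 1.07 × 1.496×10^8 = 1.60072×10^8 km.
The Hohmann ellipse has a_t = (r₁ + r₂)/2 = 5.1986×10^8 km.
Circular speed at r₁: v₁ = √(μ/r₁) = √(1.32771×10^11/8.79648×10^8) = 12.2856 km/s.
On the transfer ellipse at r₁, vis-viva equation gives v_a = √[μ(2/r₁ − 1/a_t)] = 6.81730 km/s.
First burn Δv₁ = |v_a − v₁| = 5.468 km/s.
Circular speed at r₂: v₂ = √(μ/r₂) = 28.800 km/s.
Transfer-orbit speed at r₂: v_p = √[μ(2/r₂ − 1/a_t)] = 37.463 km/s.
Second burn Δv₂ = |v₂ − v_p| = 8.663 km/s.
Total Δv = Δv₁ + Δv₂ = 14.13 km/s.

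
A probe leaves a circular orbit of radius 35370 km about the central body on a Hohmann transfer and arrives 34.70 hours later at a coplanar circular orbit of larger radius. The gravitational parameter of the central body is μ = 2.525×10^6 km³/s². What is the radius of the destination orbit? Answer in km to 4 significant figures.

r₂ = 2.819×10^5 km

Transfer time t = 34.70 hours = 1.2492×10^5 s, and t = π√(a_t³/μ).
So a_t = (μ t²/π²)^(1/3) = (2.525×10^6 × (1.2492×10^5)² / π²)^(1/3) = 1.5864×10^5 km.
Since a_t = (r₁ + r₂)/2, r₂ = 2a_t − r₁ = 2×1.5864×10^5 − 35370 = 2.8191×10^5 km.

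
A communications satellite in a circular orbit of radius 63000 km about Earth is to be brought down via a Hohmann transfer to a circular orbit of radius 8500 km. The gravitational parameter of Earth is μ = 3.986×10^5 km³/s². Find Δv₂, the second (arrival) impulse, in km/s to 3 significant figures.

The Hohmann ellipse has a_t = (r₁ + r₂)/2 = 35750 km.
On the circular orbit at r = 8500 km, v_c = √(μ/r) = 6.848 km/s.
Transfer-orbit speed at the same r (vis-viva, a = a_t): v_t = √[μ(2/r − 1/a_t)] = 9.091 km/s.
Δv₂ = |v_t − v_c| = |9.091 − 6.848| = 2.243 km/s.

Δv₂ = 2.24 km/s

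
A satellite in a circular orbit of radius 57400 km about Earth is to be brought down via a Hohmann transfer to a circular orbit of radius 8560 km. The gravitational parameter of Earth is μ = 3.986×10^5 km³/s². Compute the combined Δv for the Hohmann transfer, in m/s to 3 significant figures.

Δv = 3470 m/s

Semi-major axis of the transfer orbit: a_t = (57400 + 8560)/2 = 32980 km.
Circular speed at r₁: v₁ = √(μ/r₁) = √(3.986×10^5/57400) = 2.6352 km/s.
Transfer-orbit speed at r₁ (v² = μ(2/r − 1/a)): v_a = √[μ(2/r₁ − 1/a_t)] = 1.3425 km/s.
First burn Δv₁ = |v_a − v₁| = 1.2927 km/s.
At r₂, v₂ = √(μ/r₂) = 6.8239 km/s.
Transfer-orbit speed at r₂: v_p = √[μ(2/r₂ − 1/a_t)] = 9.0025 km/s.
Second burn Δv₂ = |v₂ − v_p| = 2.1786 km/s.
Δv = Δv₁ + Δv₂ = 1.2927 + 2.1786 = 3.471 km/s.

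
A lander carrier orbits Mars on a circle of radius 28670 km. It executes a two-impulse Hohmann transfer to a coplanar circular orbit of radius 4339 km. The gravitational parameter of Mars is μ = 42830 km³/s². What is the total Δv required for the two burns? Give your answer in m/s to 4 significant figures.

Semi-major axis of the transfer orbit: a_t = (28670 + 4339)/2 = 16504.5 km.
Circular speed at r₁: v₁ = √(μ/r₁) = √(42830/28670) = 1.2223 km/s.
On the transfer ellipse at r₁, vis-viva equation gives v_a = √[μ(2/r₁ − 1/a_t)] = 0.62669 km/s.
First burn Δv₁ = |v_a − v₁| = 0.5956 km/s.
Circular speed at r₂: v₂ = √(μ/r₂) = 3.1418 km/s.
Transfer-orbit speed at r₂: v_p = √[μ(2/r₂ − 1/a_t)] = 4.1409 km/s.
Second burn Δv₂ = |v₂ − v_p| = 0.9991 km/s.
Δv = Δv₁ + Δv₂ = 0.5956 + 0.9991 = 1.595 km/s.

Δv = 1595 m/s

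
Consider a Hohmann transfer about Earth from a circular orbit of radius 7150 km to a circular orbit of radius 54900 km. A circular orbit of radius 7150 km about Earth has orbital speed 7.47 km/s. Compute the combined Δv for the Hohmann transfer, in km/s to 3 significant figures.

Δv = 3.87 km/s

From the circular-orbit relation v² = μ/r at r = 7150 km: μ = v²r = (7.47)² × 7150 = 3.98976×10^5 km³/s².
Semi-major axis of the transfer orbit: a_t = (7150 + 54900)/2 = 31025 km.
Circular speed at r₁: v₁ = √(μ/r₁) = √(3.98976×10^5/7150) = 7.470 km/s.
Transfer-orbit speed at r₁ (v² = μ(2/r − 1/a)): v_p = √[μ(2/r₁ − 1/a_t)] = 9.937 km/s.
First burn Δv₁ = |v_p − v₁| = 2.467 km/s.
Circular speed at r₂: v₂ = √(μ/r₂) = 2.696 km/s.
Transfer-orbit speed at r₂: v_a = √[μ(2/r₂ − 1/a_t)] = 1.294 km/s.
Second burn Δv₂ = |v₂ − v_a| = 1.402 km/s.
Δv = Δv₁ + Δv₂ = 2.467 + 1.402 = 3.869 km/s.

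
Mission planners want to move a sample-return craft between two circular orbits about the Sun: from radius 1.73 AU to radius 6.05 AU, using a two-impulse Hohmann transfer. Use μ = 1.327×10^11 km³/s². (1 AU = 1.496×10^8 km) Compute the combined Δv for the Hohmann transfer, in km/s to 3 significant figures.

In km: r₁ = 1.73 × 1.496×10^8 = 2.58808×10^8 km; r₂ = 6.05 × 1.496×10^8 = 9.0508×10^8 km.
Transfer-ellipse semi-major axis a_t = (r₁ + r₂)/2 = (2.58808×10^8 + 9.0508×10^8)/2 = 5.81944×10^8 km.
At r₁ the circular-orbit speed is v₁ = √(μ/r₁) = 22.644 km/s.
On the transfer ellipse at r₁, vis-viva equation gives v_p = √[μ(2/r₁ − 1/a_t)] = 28.239 km/s.
First burn Δv₁ = |v_p − v₁| = 5.595 km/s.
Circular speed at r₂: v₂ = √(μ/r₂) = 12.109 km/s.
Transfer-orbit speed at r₂: v_a = √[μ(2/r₂ − 1/a_t)] = 8.0750 km/s.
Second burn Δv₂ = |v₂ − v_a| = 4.034 km/s.
Total Δv = Δv₁ + Δv₂ = 9.629 km/s.

Δv = 9.63 km/s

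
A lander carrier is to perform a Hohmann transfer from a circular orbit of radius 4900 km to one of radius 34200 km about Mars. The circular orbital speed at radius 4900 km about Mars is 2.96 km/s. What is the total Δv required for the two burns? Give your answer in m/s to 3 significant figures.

Δv = 1510 m/s

From the circular-orbit relation v² = μ/r at r = 4900 km: μ = v²r = (2.96)² × 4900 = 42931.8 km³/s².
Transfer-ellipse semi-major axis a_t = (r₁ + r₂)/2 = (4900 + 34200)/2 = 19550 km.
At r₁ the circular-orbit speed is v₁ = √(μ/r₁) = 2.960 km/s.
Transfer-orbit speed at r₁ (vis-viva equation): v_p = √[μ(2/r₁ − 1/a_t)] = 3.915 km/s.
First burn Δv₁ = |v_p − v₁| = 0.95500 km/s.
At r₂, v₂ = √(μ/r₂) = 1.12041 km/s.
Transfer-orbit speed at r₂: v_a = √[μ(2/r₂ − 1/a_t)] = 0.560921 km/s.
Second burn Δv₂ = |v₂ − v_a| = 0.55949 km/s.
Δv = Δv₁ + Δv₂ = 0.95500 + 0.55949 = 1.514 km/s.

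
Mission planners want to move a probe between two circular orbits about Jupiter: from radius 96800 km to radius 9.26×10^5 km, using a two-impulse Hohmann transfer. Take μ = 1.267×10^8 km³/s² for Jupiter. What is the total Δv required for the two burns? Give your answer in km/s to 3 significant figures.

The Hohmann ellipse has a_t = (r₁ + r₂)/2 = 5.114×10^5 km.
Circular speed at r₁: v₁ = √(μ/r₁) = √(1.267×10^8/96800) = 36.18 km/s.
On the transfer ellipse at r₁, v² = μ(2/r − 1/a) gives v_p = √[μ(2/r₁ − 1/a_t)] = 48.68 km/s.
First burn Δv₁ = |v_p − v₁| = 12.50 km/s.
Circular speed at r₂: v₂ = √(μ/r₂) = 11.697 km/s.
Transfer-orbit speed at r₂: v_a = √[μ(2/r₂ − 1/a_t)] = 5.0891 km/s.
Second burn Δv₂ = |v₂ − v_a| = 6.608 km/s.
Total Δv = Δv₁ + Δv₂ = 19.11 km/s.

Δv = 19.1 km/s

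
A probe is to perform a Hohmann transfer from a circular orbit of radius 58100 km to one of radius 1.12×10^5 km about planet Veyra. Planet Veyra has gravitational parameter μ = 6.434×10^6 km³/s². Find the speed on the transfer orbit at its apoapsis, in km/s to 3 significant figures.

Semi-major axis of the transfer orbit: a_t = (58100 + 1.120×10^5)/2 = 85050 km.
The apoapsis of the transfer ellipse is at r = 1.120×10^5 km.
Vis-viva: v = √[μ(2/r − 1/a_t)] = √[6.434×10^6 × (2/1.120×10^5 − 1/85050)] = 6.264 km/s.

v = 6.26 km/s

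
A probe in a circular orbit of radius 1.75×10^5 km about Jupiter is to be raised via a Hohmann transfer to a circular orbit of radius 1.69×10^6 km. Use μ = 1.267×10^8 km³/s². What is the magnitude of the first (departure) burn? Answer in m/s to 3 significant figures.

The Hohmann ellipse has a_t = (r₁ + r₂)/2 = 9.325×10^5 km.
Circular speed at r = 1.750×10^5 km: v_c = √(μ/r) = 26.907 km/s.
Transfer-orbit speed at the same r (vis-viva, a = a_t): v_t = √[μ(2/r − 1/a_t)] = 36.223 km/s.
Δv₁ = |v_t − v_c| = |36.223 − 26.907| = 9.316 km/s.

Δv₁ = 9320 m/s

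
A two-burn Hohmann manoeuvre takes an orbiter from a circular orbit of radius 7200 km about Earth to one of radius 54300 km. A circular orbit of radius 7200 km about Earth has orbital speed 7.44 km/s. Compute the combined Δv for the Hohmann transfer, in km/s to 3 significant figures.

Δv = 3.84 km/s

From the circular-orbit relation v² = μ/r at r = 7200 km: μ = v²r = (7.44)² × 7200 = 3.98546×10^5 km³/s².
The Hohmann ellipse has a_t = (r₁ + r₂)/2 = 30750 km.
Circular speed at r₁: v₁ = √(μ/r₁) = √(3.98546×10^5/7200) = 7.440 km/s.
Transfer-orbit speed at r₁ (v² = μ(2/r − 1/a)): v_p = √[μ(2/r₁ − 1/a_t)] = 9.887 km/s.
First burn Δv₁ = |v_p − v₁| = 2.447 km/s.
At r₂, v₂ = √(μ/r₂) = 2.709 km/s.
Transfer-orbit speed at r₂: v_a = √[μ(2/r₂ − 1/a_t)] = 1.311 km/s.
Second burn Δv₂ = |v₂ − v_a| = 1.398 km/s.
Δv = Δv₁ + Δv₂ = 2.447 + 1.398 = 3.845 km/s.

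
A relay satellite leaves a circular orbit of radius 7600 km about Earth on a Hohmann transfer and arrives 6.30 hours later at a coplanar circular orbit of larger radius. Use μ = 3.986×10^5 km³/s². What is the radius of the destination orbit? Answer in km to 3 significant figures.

Transfer time t = 6.30 hours = 22680 s, and t = π√(a_t³/μ).
So a_t = (μ t²/π²)^(1/3) = (3.986×10^5 × (22680)² / π²)^(1/3) = 27490 km.
Since a_t = (r₁ + r₂)/2, r₂ = 2a_t − r₁ = 2×27490 − 7600 = 47380 km.

r₂ = 47400 km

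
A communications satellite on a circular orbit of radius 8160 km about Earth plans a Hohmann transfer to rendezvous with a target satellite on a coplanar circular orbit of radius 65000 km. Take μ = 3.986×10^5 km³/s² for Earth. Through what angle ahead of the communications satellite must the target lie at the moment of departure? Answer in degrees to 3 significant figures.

φ = 104°

Semi-major axis of the transfer orbit: a_t = (8160 + 65000)/2 = 36580 km.
Transfer time t = π√(a_t³/μ) = 34810 s.
Target angular speed ω₂ = √(μ/r₂³) = 3.810×10^-5 rad/s.
Angle swept by the target during transfer: ω₂·t = 1.3263 rad = 75.99°.
Arrival is 180° from departure on the ellipse, so φ = 180° − 75.99° = 104°.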